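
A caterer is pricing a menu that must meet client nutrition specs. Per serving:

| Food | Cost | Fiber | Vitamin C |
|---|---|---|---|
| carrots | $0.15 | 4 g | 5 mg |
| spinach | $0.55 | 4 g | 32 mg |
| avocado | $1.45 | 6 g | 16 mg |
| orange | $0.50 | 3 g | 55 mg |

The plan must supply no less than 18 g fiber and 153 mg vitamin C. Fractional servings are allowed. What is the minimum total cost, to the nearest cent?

$1.66

At the optimum either one food covers both requirements or two foods hit both targets exactly; no other combination can be cheaper.
carrots only: max(18/4, 153/5) = 30.6 servings → $4.59.
spinach only: max(18/4, 153/32) = 4.781 servings → $2.63.
avocado only: max(18/6, 153/16) = 9.562 servings → $13.87.
orange only: max(18/3, 153/55) = 6 servings → $3.00.
carrots + spinach with both targets exact would need a negative amount; discard.
carrots + avocado with both targets exact would need a negative amount; discard.
carrots + orange with both tight: 2.59 servings and 2.546 servings → $1.66.
spinach + avocado with both targets exact would need a negative amount; discard.
spinach + orange with both tight: 4.282 servings and 0.2903 servings → $2.50.
avocado + orange with both tight: 1.883 servings and 2.234 servings → $3.85.
Cheapest feasible corner: $1.66.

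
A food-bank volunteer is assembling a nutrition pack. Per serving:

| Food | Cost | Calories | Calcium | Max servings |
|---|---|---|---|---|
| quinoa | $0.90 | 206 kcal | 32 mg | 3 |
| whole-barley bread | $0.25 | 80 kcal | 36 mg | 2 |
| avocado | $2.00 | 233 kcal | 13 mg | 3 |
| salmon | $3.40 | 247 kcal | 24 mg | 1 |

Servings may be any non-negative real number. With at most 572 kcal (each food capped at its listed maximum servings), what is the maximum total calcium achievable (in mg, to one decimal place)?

136.0 mg

Calcium per kcal: whole-barley bread 0.45, quinoa 0.1553, salmon 0.09717, avocado 0.05579.
Take 2 servings of whole-barley bread: uses 160 kcal, +72.0 mg calcium (running total 72.0 mg).
Take 2 servings of quinoa: uses 412 kcal, +64.0 mg calcium (running total 136.0 mg).
Filling greedily by calcium-per-kcal is optimal for one linear limit, giving 136.0 mg.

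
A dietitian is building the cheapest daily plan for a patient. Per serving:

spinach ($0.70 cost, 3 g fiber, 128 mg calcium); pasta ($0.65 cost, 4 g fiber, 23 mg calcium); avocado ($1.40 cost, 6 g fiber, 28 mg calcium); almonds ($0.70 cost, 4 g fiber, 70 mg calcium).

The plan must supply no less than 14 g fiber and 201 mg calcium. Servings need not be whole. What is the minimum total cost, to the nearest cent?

Two binding constraints pin down two serving amounts, so the optimal mix uses at most two foods. The candidates are each food alone (scaled to the tighter of fiber/calcium) and each pair with both constraints tight.
spinach only: max(14/3, 201/128) = 4.667 servings → $3.27.
pasta only: max(14/4, 201/23) = 8.739 servings → $5.68.
avocado only: max(14/6, 201/28) = 7.179 servings → $10.05.
almonds only: max(14/4, 201/70) = 3.5 servings → $2.45.
spinach + pasta with both tight: 1.088 servings and 2.684 servings → $2.51.
spinach + avocado with both tight: 1.19 servings and 1.738 servings → $3.27.
spinach + almonds: the both-tight solution has a negative serving — not a feasible corner.
pasta + avocado with both targets exact would need a negative amount; discard.
pasta + almonds with both tight: 0.9362 servings and 2.564 servings → $2.40.
avocado + almonds with both tight: 0.5714 servings and 2.643 servings → $2.65.
Cheapest feasible corner: $2.40.

$2.40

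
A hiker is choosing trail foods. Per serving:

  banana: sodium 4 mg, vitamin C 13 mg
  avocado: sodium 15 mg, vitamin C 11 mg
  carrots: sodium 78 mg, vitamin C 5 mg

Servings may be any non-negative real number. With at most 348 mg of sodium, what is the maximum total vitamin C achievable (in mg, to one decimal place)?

Vitamin C per mg sodium: banana 3.25, avocado 0.7333, carrots 0.0641.
With no serving limits, spend the whole sodium allowance on banana: 348 mg / 4 mg × 13 mg = 1131.0 mg.

1131.0 mg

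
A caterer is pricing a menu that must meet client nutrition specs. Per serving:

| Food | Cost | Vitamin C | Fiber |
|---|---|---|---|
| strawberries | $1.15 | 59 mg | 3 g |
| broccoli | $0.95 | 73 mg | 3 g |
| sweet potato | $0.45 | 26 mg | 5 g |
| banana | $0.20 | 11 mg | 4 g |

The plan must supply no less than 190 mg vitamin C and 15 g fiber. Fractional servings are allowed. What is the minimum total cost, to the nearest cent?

$2.59

Two binding constraints pin down two serving amounts, so the optimal mix uses at most two foods. The candidates are each food alone (scaled to the tighter of vitamin C/fiber) and each pair with both constraints tight.
strawberries only: max(190/59, 15/3) = 5 servings → $5.75.
broccoli only: max(190/73, 15/3) = 5 servings → $4.75.
sweet potato only: max(190/26, 15/5) = 7.308 servings → $3.29.
banana only: max(190/11, 15/4) = 17.27 servings → $3.45.
strawberries + broccoli: intersection lies outside the first quadrant.
strawberries + sweet potato with both tight: 2.581 servings and 1.452 servings → $3.62.
strawberries + banana with both tight: 2.931 servings and 1.552 servings → $3.68.
broccoli + sweet potato with both tight: 1.951 servings and 1.829 servings → $2.68.
broccoli + banana with both tight: 2.297 servings and 2.027 servings → $2.59.
sweet potato + banana: the both-tight solution has a negative serving — not a feasible corner.
So the least-cost plan costs $2.59.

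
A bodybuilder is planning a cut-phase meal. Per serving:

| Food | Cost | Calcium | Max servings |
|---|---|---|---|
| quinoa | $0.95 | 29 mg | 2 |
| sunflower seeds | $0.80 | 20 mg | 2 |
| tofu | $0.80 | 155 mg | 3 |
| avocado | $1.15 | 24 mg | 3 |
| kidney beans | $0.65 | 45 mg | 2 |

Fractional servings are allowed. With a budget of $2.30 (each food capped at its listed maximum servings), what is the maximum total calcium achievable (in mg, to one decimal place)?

Calcium per dollar: tofu 193.8, kidney beans 69.23, quinoa 30.53, sunflower seeds 25, avocado 20.87.
Take 2.875 servings of tofu: spends $2.30, +445.6 mg calcium (running total 445.6 mg).
Greedy by best ratio exhausts the cost allowance optimally: 445.6 mg.

445.6 mg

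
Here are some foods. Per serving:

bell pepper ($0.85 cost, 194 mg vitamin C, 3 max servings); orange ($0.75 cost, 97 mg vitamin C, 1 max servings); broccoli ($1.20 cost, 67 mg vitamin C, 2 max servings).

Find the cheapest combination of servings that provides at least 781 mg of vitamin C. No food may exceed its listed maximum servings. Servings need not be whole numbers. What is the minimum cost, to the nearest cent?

Cost per mg of vitamin C: bell pepper $0.0044, orange $0.0077, broccoli $0.0179.
Take 3 servings of bell pepper: +582.0 mg vitamin C for $2.55 (total $2.55, still need 199.0 mg).
Take 1 serving of orange: +97.0 mg vitamin C for $0.75 (total $3.30, still need 102.0 mg).
Take 1.522 servings of broccoli: +102.0 mg vitamin C for $1.83 (total $5.13, still need 0.0 mg).
Filling from the cheapest source first is optimal under one linear minimum: $5.13.

$5.13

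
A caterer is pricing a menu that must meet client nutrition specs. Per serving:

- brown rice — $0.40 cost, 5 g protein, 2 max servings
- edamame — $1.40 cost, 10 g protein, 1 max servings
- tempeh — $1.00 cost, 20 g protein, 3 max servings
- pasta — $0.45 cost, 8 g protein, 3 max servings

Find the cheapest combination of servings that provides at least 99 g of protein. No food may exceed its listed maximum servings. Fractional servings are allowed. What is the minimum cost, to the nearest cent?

$5.85

Cost per g of protein: tempeh $0.0500, pasta $0.0563, brown rice $0.0800, edamame $0.1400.
Take 3 servings of tempeh: +60.0 g protein for $3.00 (total $3.00, still need 39.0 g).
Take 3 servings of pasta: +24.0 g protein for $1.35 (total $4.35, still need 15.0 g).
Take 2 servings of brown rice: +10.0 g protein for $0.80 (total $5.15, still need 5.0 g).
Take 0.5 servings of edamame: +5.0 g protein for $0.70 (total $5.85, still need 0.0 g).
Filling from the cheapest source first is optimal under one linear minimum: $5.85.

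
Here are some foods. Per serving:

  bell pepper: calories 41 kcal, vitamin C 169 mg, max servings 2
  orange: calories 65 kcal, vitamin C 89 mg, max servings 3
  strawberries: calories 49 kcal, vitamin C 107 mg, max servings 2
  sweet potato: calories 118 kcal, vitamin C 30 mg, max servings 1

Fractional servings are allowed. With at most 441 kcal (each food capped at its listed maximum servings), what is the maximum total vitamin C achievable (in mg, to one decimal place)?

835.8 mg

Vitamin C per kcal: bell pepper 4.122, strawberries 2.184, orange 1.369, sweet potato 0.2542.
Take 2 servings of bell pepper: uses 82 kcal, +338.0 mg vitamin C (running total 338.0 mg).
Take 2 servings of strawberries: uses 98 kcal, +214.0 mg vitamin C (running total 552.0 mg).
Take 3 servings of orange: uses 195 kcal, +267.0 mg vitamin C (running total 819.0 mg).
Take 0.5593 servings of sweet potato: uses 66 kcal, +16.8 mg vitamin C (running total 835.8 mg).
Filling greedily by vitamin C-per-kcal is optimal for one linear limit, giving 835.8 mg.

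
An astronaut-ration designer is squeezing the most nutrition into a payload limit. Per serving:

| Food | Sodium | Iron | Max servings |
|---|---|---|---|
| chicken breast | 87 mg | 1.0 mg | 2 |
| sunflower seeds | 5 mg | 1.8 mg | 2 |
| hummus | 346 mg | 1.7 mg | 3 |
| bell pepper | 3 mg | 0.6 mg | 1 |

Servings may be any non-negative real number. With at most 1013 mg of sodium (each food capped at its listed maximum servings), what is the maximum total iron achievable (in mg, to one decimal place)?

10.3 mg

Iron per mg sodium: sunflower seeds 0.36, bell pepper 0.2, chicken breast 0.01149, hummus 0.004913.
Take 2 servings of sunflower seeds: uses 10 mg sodium, +3.6 mg iron (running total 3.6 mg).
Take 1 serving of bell pepper: uses 3 mg sodium, +0.6 mg iron (running total 4.2 mg).
Take 2 servings of chicken breast: uses 174 mg sodium, +2.0 mg iron (running total 6.2 mg).
Take 2.387 servings of hummus: uses 826 mg sodium, +4.1 mg iron (running total 10.3 mg).
Filling greedily by iron-per-mg sodium is optimal for one linear limit, giving 10.3 mg.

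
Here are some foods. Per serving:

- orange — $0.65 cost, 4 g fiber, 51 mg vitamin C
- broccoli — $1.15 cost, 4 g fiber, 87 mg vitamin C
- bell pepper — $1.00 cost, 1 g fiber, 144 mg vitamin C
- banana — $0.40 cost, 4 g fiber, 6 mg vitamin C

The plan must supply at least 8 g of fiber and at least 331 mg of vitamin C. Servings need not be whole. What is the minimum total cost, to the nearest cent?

An LP optimum is at a vertex; with two nutrient constraints at most two foods are used. Check each candidate.
orange only: max(8/4, 331/51) = 6.49 servings → $4.22.
broccoli only: max(8/4, 331/87) = 3.805 servings → $4.38.
bell pepper only: max(8/1, 331/144) = 8 servings → $8.00.
banana only: max(8/4, 331/6) = 55.17 servings → $22.07.
orange + broccoli with both targets exact would need a negative amount; discard.
orange + bell pepper with both tight: 1.564 servings and 1.745 servings → $2.76.
orange + banana with both targets exact would need a negative amount; discard.
broccoli + bell pepper with both tight: 1.679 servings and 1.284 servings → $3.22.
broccoli + banana with both targets exact would need a negative amount; discard.
bell pepper + banana with both tight: 2.239 servings and 1.44 servings → $2.81.
Cheapest feasible corner: $2.76.

$2.76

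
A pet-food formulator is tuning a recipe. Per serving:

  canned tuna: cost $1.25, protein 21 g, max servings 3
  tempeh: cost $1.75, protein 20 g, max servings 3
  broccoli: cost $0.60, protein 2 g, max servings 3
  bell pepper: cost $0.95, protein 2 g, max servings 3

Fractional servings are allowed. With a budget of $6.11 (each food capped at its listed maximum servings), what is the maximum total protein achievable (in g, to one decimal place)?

Protein per dollar: canned tuna 16.8, tempeh 11.43, broccoli 3.333, bell pepper 2.105.
Take 3 servings of canned tuna: spends $3.75, +63.0 g protein (running total 63.0 g).
Take 1.349 servings of tempeh: spends $2.36, +27.0 g protein (running total 90.0 g).
Greedy by best ratio exhausts the cost allowance optimally: 90.0 g.

90.0 g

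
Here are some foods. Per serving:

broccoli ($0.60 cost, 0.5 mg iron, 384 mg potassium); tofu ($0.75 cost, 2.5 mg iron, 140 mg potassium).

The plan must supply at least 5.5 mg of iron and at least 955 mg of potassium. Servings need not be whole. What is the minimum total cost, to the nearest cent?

At the optimum either one food covers both requirements or two foods hit both targets exactly; no other combination can be cheaper.
broccoli only: max(5.5/0.5, 955/384) = 11 servings → $6.60.
tofu only: max(5.5/2.5, 955/140) = 6.821 servings → $5.12.
broccoli + tofu with both tight: 1.817 servings and 1.837 servings → $2.47.
Cheapest feasible corner: $2.47.

$2.47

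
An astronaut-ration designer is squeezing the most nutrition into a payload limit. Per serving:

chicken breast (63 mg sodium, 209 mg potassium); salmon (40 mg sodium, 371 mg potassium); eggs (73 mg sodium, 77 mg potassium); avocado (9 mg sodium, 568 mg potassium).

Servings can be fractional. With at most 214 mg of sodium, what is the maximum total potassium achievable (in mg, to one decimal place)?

Potassium per mg sodium: avocado 63.11, salmon 9.275, chicken breast 3.317, eggs 1.055.
With no serving limits, spend the whole sodium allowance on avocado: 214 mg / 9 mg × 568 mg = 13505.8 mg.

13505.8 mg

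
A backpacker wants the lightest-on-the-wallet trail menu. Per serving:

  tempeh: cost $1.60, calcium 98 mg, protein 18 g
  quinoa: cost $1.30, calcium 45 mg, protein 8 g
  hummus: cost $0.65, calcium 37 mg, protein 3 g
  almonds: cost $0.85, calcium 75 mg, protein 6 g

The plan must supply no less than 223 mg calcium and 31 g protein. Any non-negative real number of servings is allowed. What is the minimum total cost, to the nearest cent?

With two linear requirements the optimum uses one or two foods; enumerate the corners.
tempeh only: max(223/98, 31/18) = 2.276 servings → $3.64.
quinoa only: max(223/45, 31/8) = 4.956 servings → $6.44.
hummus only: max(223/37, 31/3) = 10.33 servings → $6.72.
almonds only: max(223/75, 31/6) = 5.167 servings → $4.39.
tempeh + quinoa: the both-tight solution has a negative serving — not a feasible corner.
tempeh + hummus with both tight: 1.285 servings and 2.624 servings → $3.76.
tempeh + almonds with both tight: 1.295 servings and 1.281 servings → $3.16.
quinoa + hummus with both tight: 2.969 servings and 2.416 servings → $5.43.
quinoa + almonds with both tight: 2.991 servings and 1.179 servings → $4.89.
hummus + almonds: intersection lies outside the first quadrant.
Cheapest feasible corner: $3.16.

$3.16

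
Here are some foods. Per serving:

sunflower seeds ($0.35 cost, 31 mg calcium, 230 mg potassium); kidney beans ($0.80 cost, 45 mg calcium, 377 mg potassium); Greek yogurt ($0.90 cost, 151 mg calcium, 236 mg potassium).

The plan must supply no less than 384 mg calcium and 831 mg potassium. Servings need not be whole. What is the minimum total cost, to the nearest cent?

$2.50

A basic optimal solution has at most two foods positive. Try each food alone and each pair with both targets met exactly.
sunflower seeds only: max(384/31, 831/230) = 12.39 servings → $4.34.
kidney beans only: max(384/45, 831/377) = 8.533 servings → $6.83.
Greek yogurt only: max(384/151, 831/236) = 3.521 servings → $3.17.
sunflower seeds + kidney beans: the both-tight solution has a negative serving — not a feasible corner.
sunflower seeds + Greek yogurt with both tight: 1.272 servings and 2.282 servings → $2.50.
kidney beans + Greek yogurt with both tight: 0.7527 servings and 2.319 servings → $2.69.
The minimum over all feasible corners is $2.50.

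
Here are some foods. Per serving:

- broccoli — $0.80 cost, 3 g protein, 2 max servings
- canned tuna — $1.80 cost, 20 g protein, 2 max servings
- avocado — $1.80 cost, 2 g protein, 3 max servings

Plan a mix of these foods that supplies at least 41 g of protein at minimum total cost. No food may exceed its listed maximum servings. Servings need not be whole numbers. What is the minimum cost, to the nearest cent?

Cost per g of protein: canned tuna $0.0900, broccoli $0.2667, avocado $0.9000.
Take 2 servings of canned tuna: +40.0 g protein for $3.60 (total $3.60, still need 1.0 g).
Take 0.3333 servings of broccoli: +1.0 g protein for $0.27 (total $3.87, still need 0.0 g).
Filling from the cheapest source first is optimal under one linear minimum: $3.87.

$3.87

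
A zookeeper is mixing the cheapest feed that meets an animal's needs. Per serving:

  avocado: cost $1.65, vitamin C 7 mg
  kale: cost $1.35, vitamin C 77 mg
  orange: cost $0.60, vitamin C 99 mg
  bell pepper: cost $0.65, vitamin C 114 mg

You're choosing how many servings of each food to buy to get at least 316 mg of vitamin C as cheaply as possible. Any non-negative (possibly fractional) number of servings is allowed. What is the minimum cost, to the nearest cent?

Cost per mg of vitamin C: bell pepper $0.0057, orange $0.0061, kale $0.0175, avocado $0.2357.
With no serving limits, use only bell pepper: 316 mg / 114 mg = 2.772 servings × $0.65 = $1.80.

$1.80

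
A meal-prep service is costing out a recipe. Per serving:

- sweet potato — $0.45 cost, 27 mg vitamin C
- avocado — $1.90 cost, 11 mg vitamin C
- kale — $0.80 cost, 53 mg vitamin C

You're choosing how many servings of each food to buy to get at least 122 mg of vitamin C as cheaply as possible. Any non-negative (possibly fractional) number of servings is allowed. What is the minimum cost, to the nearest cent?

$1.84

Cost per mg of vitamin C: kale $0.0151, sweet potato $0.0167, avocado $0.1727.
With no serving limits, use only kale: 122 mg / 53 mg = 2.302 servings × $0.80 = $1.84.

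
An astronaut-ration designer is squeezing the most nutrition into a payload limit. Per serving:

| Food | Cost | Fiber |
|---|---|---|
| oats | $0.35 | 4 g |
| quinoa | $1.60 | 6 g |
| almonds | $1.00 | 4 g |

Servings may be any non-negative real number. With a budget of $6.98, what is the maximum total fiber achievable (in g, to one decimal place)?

Fiber per dollar: oats 11.43, almonds 4, quinoa 3.75.
With no serving limits, spend the whole cost allowance on oats: $6.98 / $0.35 × 4 g = 79.8 g.

79.8 g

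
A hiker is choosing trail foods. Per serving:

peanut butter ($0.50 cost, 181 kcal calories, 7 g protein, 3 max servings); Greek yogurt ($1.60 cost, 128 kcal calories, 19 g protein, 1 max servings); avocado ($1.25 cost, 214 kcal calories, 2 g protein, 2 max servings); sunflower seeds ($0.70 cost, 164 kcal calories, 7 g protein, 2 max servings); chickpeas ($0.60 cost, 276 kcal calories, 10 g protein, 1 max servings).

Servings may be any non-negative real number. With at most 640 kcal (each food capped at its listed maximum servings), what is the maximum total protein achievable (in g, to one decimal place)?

40.1 g

Protein per kcal: Greek yogurt 0.1484, sunflower seeds 0.04268, peanut butter 0.03867, chickpeas 0.03623, avocado 0.009346.
Take 1 serving of Greek yogurt: uses 128 kcal, +19.0 g protein (running total 19.0 g).
Take 2 servings of sunflower seeds: uses 328 kcal, +14.0 g protein (running total 33.0 g).
Take 1.017 servings of peanut butter: uses 184 kcal, +7.1 g protein (running total 40.1 g).
Filling greedily by protein-per-kcal is optimal for one linear limit, giving 40.1 g.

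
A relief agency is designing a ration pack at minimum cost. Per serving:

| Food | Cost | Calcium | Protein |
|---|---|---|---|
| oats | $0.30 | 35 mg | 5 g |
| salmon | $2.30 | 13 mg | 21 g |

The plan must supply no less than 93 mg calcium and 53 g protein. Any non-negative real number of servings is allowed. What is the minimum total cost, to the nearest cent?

With two linear requirements the optimum uses one or two foods; enumerate the corners.
oats only: max(93/35, 53/5) = 10.6 servings → $3.18.
salmon only: max(93/13, 53/21) = 7.154 servings → $16.45.
oats + salmon with both tight: 1.887 servings and 2.075 servings → $5.34.
The minimum over all feasible corners is $3.18.

$3.18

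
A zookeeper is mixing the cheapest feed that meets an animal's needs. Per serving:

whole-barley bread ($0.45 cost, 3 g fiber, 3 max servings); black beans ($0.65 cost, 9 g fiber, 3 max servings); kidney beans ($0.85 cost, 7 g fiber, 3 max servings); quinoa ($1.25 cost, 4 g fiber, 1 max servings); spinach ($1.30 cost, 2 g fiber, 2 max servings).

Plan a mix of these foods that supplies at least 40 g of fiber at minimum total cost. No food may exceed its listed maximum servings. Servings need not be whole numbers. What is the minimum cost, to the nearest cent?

$3.53

Cost per g of fiber: black beans $0.0722, kidney beans $0.1214, whole-barley bread $0.1500, quinoa $0.3125, spinach $0.6500.
Take 3 servings of black beans: +27.0 g fiber for $1.95 (total $1.95, still need 13.0 g).
Take 1.857 servings of kidney beans: +13.0 g fiber for $1.58 (total $3.53, still need 0.0 g).
Filling from the cheapest source first is optimal under one linear minimum: $3.53.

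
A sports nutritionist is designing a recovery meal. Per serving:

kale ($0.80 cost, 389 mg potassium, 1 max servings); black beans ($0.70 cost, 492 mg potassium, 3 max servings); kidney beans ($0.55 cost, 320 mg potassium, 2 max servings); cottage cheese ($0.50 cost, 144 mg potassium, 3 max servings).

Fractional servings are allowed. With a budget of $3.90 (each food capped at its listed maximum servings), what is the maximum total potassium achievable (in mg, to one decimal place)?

Potassium per dollar: black beans 702.9, kidney beans 581.8, kale 486.2, cottage cheese 288.
Take 3 servings of black beans: spends $2.10, +1476.0 mg potassium (running total 1476.0 mg).
Take 2 servings of kidney beans: spends $1.10, +640.0 mg potassium (running total 2116.0 mg).
Take 0.875 servings of kale: spends $0.70, +340.4 mg potassium (running total 2456.4 mg).
Filling greedily by potassium-per-dollar is optimal for one linear limit, giving 2456.4 mg.

2456.4 mg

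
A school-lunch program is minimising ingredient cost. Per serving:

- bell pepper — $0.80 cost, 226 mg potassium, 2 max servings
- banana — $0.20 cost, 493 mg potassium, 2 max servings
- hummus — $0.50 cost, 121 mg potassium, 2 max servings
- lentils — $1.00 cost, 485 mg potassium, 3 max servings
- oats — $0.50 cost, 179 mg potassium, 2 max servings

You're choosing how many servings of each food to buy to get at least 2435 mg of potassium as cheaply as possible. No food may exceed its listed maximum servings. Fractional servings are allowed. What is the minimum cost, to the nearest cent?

$3.39

Cost per mg of potassium: banana $0.0004, lentils $0.0021, oats $0.0028, bell pepper $0.0035, hummus $0.0041.
Take 2 servings of banana: +986.0 mg potassium for $0.40 (total $0.40, still need 1449.0 mg).
Take 2.988 servings of lentils: +1449.0 mg potassium for $2.99 (total $3.39, still need 0.0 mg).
Greedy by cheapest-per-mg is optimal for a single linear constraint, so the minimum cost is $3.39.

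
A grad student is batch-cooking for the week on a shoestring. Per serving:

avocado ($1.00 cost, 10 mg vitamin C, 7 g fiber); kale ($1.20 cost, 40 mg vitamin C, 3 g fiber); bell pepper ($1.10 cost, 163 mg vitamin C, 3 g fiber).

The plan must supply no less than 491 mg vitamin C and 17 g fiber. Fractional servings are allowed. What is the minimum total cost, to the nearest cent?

Check every corner: each single food scaled to meet both minima, and each pair solved so both constraints bind.
avocado only: max(491/10, 17/7) = 49.1 servings → $49.10.
kale only: max(491/40, 17/3) = 12.28 servings → $14.73.
bell pepper only: max(491/163, 17/3) = 5.667 servings → $6.23.
avocado + kale: the both-tight solution has a negative serving — not a feasible corner.
avocado + bell pepper with both tight: 1.168 servings and 2.941 servings → $4.40.
kale + bell pepper with both tight: 3.518 servings and 2.149 servings → $6.59.
Cheapest feasible corner: $4.40.

$4.40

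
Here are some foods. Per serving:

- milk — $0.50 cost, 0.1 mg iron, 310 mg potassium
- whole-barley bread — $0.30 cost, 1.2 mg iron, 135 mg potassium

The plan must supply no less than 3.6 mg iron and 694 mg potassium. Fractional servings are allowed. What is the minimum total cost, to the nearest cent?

The cheapest plan sits at a corner of the feasible region — with two constraints it uses at most two foods.
milk only: max(3.6/0.1, 694/310) = 36 servings → $18.00.
whole-barley bread only: max(3.6/1.2, 694/135) = 5.141 servings → $1.54.
milk + whole-barley bread with both tight: 0.9674 servings and 2.919 servings → $1.36.
So the least-cost plan costs $1.36.

$1.36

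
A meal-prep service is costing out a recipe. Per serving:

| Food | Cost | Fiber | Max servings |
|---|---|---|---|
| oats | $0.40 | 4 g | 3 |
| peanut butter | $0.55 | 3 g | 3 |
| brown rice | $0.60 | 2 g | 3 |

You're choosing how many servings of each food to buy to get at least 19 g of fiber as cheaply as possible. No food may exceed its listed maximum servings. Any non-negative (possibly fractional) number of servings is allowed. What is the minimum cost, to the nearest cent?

$2.48

Cost per g of fiber: oats $0.1000, peanut butter $0.1833, brown rice $0.3000.
Take 3 servings of oats: +12.0 g fiber for $1.20 (total $1.20, still need 7.0 g).
Take 2.333 servings of peanut butter: +7.0 g fiber for $1.28 (total $2.48, still need 0.0 g).
Greedy by cheapest-per-g is optimal for a single linear constraint, so the minimum cost is $2.48.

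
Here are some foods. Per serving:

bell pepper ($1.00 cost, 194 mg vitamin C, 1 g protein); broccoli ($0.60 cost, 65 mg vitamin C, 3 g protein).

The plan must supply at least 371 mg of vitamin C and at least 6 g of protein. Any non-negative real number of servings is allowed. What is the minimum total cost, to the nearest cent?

$2.32

Two binding constraints pin down two serving amounts, so the optimal mix uses at most two foods. The candidates are each food alone (scaled to the tighter of vitamin C/protein) and each pair with both constraints tight.
bell pepper only: max(371/194, 6/1) = 6 servings → $6.00.
broccoli only: max(371/65, 6/3) = 5.708 servings → $3.42.
bell pepper + broccoli with both tight: 1.398 servings and 1.534 servings → $2.32.
So the least-cost plan costs $2.32.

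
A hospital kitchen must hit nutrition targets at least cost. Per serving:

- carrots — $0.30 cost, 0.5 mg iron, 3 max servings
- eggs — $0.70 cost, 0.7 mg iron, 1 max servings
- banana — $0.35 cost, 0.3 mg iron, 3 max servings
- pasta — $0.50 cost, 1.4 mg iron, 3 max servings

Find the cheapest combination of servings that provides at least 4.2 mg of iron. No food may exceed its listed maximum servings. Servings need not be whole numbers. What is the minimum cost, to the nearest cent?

$1.50

Cost per mg of iron: pasta $0.3571, carrots $0.6000, eggs $1.0000, banana $1.1667.
Take 3 servings of pasta: +4.2 mg iron for $1.50 (total $1.50, still need 0.0 mg).
Greedy by cheapest-per-mg is optimal for a single linear constraint, so the minimum cost is $1.50.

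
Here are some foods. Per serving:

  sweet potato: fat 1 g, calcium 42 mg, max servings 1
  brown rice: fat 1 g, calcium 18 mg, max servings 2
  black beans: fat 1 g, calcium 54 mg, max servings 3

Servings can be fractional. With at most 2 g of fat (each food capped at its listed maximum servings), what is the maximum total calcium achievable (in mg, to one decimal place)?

108.0 mg

Calcium per g fat: black beans 54, sweet potato 42, brown rice 18.
Take 2 servings of black beans: uses 2 g fat, +108.0 mg calcium (running total 108.0 mg).
Greedy by best ratio exhausts the fat allowance optimally: 108.0 mg.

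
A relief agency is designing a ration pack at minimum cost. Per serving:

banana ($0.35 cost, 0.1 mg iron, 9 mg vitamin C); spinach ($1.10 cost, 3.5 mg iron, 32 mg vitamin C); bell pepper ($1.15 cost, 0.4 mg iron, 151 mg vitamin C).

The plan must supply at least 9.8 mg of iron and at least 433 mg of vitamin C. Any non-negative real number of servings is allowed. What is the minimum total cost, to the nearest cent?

$5.47

An LP optimum is at a vertex; with two nutrient constraints at most two foods are used. Check each candidate.
banana only: max(9.8/0.1, 433/9) = 98 servings → $34.30.
spinach only: max(9.8/3.5, 433/32) = 13.53 servings → $14.88.
bell pepper only: max(9.8/0.4, 433/151) = 24.5 servings → $28.18.
banana + spinach with both tight: 42.47 servings and 1.587 servings → $16.61.
banana + bell pepper with both targets exact would need a negative amount; discard.
spinach + bell pepper with both tight: 2.534 servings and 2.331 servings → $5.47.
Cheapest feasible corner: $5.47.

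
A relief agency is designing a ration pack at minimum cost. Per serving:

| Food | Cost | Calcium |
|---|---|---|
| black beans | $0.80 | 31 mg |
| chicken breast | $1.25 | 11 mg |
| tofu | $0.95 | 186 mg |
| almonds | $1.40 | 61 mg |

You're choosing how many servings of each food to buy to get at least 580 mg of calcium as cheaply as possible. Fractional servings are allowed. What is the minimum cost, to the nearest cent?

Cost per mg of calcium: tofu $0.0051, almonds $0.0230, black beans $0.0258, chicken breast $0.1136.
With no serving limits, use only tofu: 580 mg / 186 mg = 3.118 servings × $0.95 = $2.96.

$2.96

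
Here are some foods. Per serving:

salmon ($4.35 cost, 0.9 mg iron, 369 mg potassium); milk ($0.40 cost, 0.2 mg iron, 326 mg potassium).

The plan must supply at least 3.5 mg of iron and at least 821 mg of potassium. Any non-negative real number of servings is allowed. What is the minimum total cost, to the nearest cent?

For a min-cost LP with two ≥-constraints, a basic feasible solution has at most two positive variables.
salmon only: max(3.5/0.9, 821/369) = 3.889 servings → $16.92.
milk only: max(3.5/0.2, 821/326) = 17.5 servings → $7.00.
salmon + milk with both targets exact would need a negative amount; discard.
So the least-cost plan costs $7.00.

$7.00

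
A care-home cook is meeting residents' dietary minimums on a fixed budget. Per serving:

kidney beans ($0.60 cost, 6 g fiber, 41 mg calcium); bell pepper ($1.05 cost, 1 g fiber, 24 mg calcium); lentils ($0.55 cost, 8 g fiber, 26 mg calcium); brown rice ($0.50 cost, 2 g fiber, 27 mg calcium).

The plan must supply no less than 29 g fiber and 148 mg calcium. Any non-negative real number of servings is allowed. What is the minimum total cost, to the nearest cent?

At the optimum either one food covers both requirements or two foods hit both targets exactly; no other combination can be cheaper.
kidney beans only: max(29/6, 148/41) = 4.833 servings → $2.90.
bell pepper only: max(29/1, 148/24) = 29 servings → $30.45.
lentils only: max(29/8, 148/26) = 5.692 servings → $3.13.
brown rice only: max(29/2, 148/27) = 14.5 servings → $7.25.
kidney beans + bell pepper: intersection lies outside the first quadrant.
kidney beans + lentils with both tight: 2.5 servings and 1.75 servings → $2.46.
kidney beans + brown rice with both targets exact would need a negative amount; discard.
bell pepper + lentils with both tight: 2.59 servings and 3.301 servings → $4.54.
bell pepper + brown rice: intersection lies outside the first quadrant.
lentils + brown rice with both tight: 2.97 servings and 2.622 servings → $2.94.
Cheapest feasible corner: $2.46.

$2.46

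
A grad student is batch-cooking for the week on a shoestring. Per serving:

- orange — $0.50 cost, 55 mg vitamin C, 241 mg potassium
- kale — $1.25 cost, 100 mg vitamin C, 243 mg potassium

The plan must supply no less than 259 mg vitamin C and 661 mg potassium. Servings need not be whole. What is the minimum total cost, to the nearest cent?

The cheapest plan sits at a corner of the feasible region — with two constraints it uses at most two foods.
orange only: max(259/55, 661/241) = 4.709 servings → $2.35.
kale only: max(259/100, 661/243) = 2.72 servings → $3.40.
orange + kale with both tight: 0.2946 servings and 2.428 servings → $3.18.
The minimum over all feasible corners is $2.35.

$2.35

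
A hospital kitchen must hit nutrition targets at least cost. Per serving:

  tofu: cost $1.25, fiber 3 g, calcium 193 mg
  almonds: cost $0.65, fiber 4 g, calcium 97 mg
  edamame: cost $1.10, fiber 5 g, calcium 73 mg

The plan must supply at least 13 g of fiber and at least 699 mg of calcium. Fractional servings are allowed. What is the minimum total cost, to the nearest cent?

$4.55

A basic optimal solution has at most two foods positive. Try each food alone and each pair with both targets met exactly.
tofu only: max(13/3, 699/193) = 4.333 servings → $5.42.
almonds only: max(13/4, 699/97) = 7.206 servings → $4.68.
edamame only: max(13/5, 699/73) = 9.575 servings → $10.53.
tofu + almonds with both tight: 3.191 servings and 0.8565 servings → $4.55.
tofu + edamame with both tight: 3.413 servings and 0.5523 servings → $4.87.
almonds + edamame: intersection lies outside the first quadrant.
So the least-cost plan costs $4.55.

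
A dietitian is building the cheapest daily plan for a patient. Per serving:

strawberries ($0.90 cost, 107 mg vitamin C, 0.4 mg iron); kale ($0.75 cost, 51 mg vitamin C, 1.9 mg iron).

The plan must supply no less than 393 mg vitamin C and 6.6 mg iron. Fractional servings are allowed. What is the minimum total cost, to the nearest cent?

$4.27

An LP optimum is at a vertex; with two nutrient constraints at most two foods are used. Check each candidate.
strawberries only: max(393/107, 6.6/0.4) = 16.5 servings → $14.85.
kale only: max(393/51, 6.6/1.9) = 7.706 servings → $5.78.
strawberries + kale with both tight: 2.242 servings and 3.002 servings → $4.27.
The minimum over all feasible corners is $4.27.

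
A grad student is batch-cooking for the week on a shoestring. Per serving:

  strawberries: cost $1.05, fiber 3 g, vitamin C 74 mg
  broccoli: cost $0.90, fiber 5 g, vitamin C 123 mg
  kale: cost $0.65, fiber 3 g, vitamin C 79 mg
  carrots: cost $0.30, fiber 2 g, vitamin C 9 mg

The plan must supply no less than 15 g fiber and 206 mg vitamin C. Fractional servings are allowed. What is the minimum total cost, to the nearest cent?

An LP optimum is at a vertex; with two nutrient constraints at most two foods are used. Check each candidate.
strawberries only: max(15/3, 206/74) = 5 servings → $5.25.
broccoli only: max(15/5, 206/123) = 3 servings → $2.70.
kale only: max(15/3, 206/79) = 5 servings → $3.25.
carrots only: max(15/2, 206/9) = 22.89 servings → $6.87.
strawberries + broccoli with both targets exact would need a negative amount; discard.
strawberries + kale with both targets exact would need a negative amount; discard.
strawberries + carrots with both tight: 2.289 servings and 4.066 servings → $3.62.
broccoli + kale with both targets exact would need a negative amount; discard.
broccoli + carrots with both tight: 1.378 servings and 4.055 servings → $2.46.
kale + carrots with both tight: 2.115 servings and 4.328 servings → $2.67.
So the least-cost plan costs $2.46.

$2.46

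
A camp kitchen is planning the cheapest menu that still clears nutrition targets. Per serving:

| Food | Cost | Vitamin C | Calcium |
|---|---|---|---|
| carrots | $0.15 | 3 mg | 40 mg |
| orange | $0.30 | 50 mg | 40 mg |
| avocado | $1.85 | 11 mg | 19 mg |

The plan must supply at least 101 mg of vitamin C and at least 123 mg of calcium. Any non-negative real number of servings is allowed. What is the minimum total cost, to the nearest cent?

A basic optimal solution has at most two foods positive. Try each food alone and each pair with both targets met exactly.
carrots only: max(101/3, 123/40) = 33.67 servings → $5.05.
orange only: max(101/50, 123/40) = 3.075 servings → $0.92.
avocado only: max(101/11, 123/19) = 9.182 servings → $16.99.
carrots + orange with both tight: 1.122 servings and 1.953 servings → $0.75.
carrots + avocado: intersection lies outside the first quadrant.
orange + avocado with both tight: 1.11 servings and 4.137 servings → $7.99.
The minimum over all feasible corners is $0.75.

$0.75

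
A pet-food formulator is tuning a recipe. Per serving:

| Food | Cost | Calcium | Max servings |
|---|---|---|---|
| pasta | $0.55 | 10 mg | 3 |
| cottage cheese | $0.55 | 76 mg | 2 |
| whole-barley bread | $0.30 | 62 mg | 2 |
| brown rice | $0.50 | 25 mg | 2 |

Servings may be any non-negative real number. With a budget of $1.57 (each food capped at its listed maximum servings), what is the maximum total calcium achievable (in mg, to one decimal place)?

Calcium per dollar: whole-barley bread 206.7, cottage cheese 138.2, brown rice 50, pasta 18.18.
Take 2 servings of whole-barley bread: spends $0.60, +124.0 mg calcium (running total 124.0 mg).
Take 1.764 servings of cottage cheese: spends $0.97, +134.0 mg calcium (running total 258.0 mg).
Filling greedily by calcium-per-dollar is optimal for one linear limit, giving 258.0 mg.

258.0 mg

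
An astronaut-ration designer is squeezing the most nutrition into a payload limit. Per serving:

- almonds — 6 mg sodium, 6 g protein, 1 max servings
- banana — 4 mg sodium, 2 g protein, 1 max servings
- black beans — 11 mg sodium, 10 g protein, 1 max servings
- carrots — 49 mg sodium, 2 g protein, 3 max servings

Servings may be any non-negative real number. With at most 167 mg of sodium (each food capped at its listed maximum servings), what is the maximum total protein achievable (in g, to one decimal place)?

Protein per mg sodium: almonds 1, black beans 0.9091, banana 0.5, carrots 0.04082.
Take 1 serving of almonds: uses 6 mg sodium, +6.0 g protein (running total 6.0 g).
Take 1 serving of black beans: uses 11 mg sodium, +10.0 g protein (running total 16.0 g).
Take 1 serving of banana: uses 4 mg sodium, +2.0 g protein (running total 18.0 g).
Take 2.98 servings of carrots: uses 146 mg sodium, +6.0 g protein (running total 24.0 g).
Greedy by best ratio exhausts the sodium allowance optimally: 24.0 g.

24.0 g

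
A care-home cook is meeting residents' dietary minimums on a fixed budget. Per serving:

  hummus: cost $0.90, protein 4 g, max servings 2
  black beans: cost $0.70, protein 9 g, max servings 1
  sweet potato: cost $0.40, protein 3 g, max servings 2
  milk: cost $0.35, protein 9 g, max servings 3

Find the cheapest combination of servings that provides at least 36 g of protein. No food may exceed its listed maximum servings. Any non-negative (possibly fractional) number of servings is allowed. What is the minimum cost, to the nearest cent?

Cost per g of protein: milk $0.0389, black beans $0.0778, sweet potato $0.1333, hummus $0.2250.
Take 3 servings of milk: +27.0 g protein for $1.05 (total $1.05, still need 9.0 g).
Take 1 serving of black beans: +9.0 g protein for $0.70 (total $1.75, still need 0.0 g).
Greedy by cheapest-per-g is optimal for a single linear constraint, so the minimum cost is $1.75.

$1.75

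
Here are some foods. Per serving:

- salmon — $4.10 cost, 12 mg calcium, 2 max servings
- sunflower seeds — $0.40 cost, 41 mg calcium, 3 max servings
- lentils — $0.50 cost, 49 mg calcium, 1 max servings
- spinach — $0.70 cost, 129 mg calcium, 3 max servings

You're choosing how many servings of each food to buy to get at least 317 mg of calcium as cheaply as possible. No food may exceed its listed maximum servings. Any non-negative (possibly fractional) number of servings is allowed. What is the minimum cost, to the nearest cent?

Cost per mg of calcium: spinach $0.0054, sunflower seeds $0.0098, lentils $0.0102, salmon $0.3417.
Take 2.457 servings of spinach: +317.0 mg calcium for $1.72 (total $1.72, still need 0.0 mg).
Filling from the cheapest source first is optimal under one linear minimum: $1.72.

$1.72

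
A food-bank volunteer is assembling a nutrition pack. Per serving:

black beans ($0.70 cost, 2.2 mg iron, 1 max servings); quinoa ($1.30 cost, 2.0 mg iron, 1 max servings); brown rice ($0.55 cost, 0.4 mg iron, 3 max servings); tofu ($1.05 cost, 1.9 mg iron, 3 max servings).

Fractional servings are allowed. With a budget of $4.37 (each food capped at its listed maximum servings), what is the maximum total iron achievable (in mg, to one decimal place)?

8.7 mg

Iron per dollar: black beans 3.143, tofu 1.81, quinoa 1.538, brown rice 0.7273.
Take 1 serving of black beans: spends $0.70, +2.2 mg iron (running total 2.2 mg).
Take 3 servings of tofu: spends $3.15, +5.7 mg iron (running total 7.9 mg).
Take 0.4 servings of quinoa: spends $0.52, +0.8 mg iron (running total 8.7 mg).
Greedy by best ratio exhausts the cost allowance optimally: 8.7 mg.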